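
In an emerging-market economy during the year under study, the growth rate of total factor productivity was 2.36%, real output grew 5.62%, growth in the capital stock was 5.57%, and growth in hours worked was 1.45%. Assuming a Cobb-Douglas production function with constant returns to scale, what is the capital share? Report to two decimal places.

gY = gA + α·gK + (1−α)·gL, so gY − gA − gL = α(gK − gL).
5.62 − 2.36 − 1.45 = α × (5.57 − 1.45).
1.81 = 4.12 α, so α = 0.4393.

0.44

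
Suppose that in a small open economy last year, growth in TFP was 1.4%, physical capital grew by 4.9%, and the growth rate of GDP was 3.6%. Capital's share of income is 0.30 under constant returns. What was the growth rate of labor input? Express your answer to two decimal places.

Labor's share = 1 − 0.3 = 0.7.
gY = gA + 0.3×4.9 + 0.7×g.
0.7×g = 3.6 − 1.4 − 1.47 = 0.73.
g = 0.73 / 0.7 = 1.0429%.

1.04%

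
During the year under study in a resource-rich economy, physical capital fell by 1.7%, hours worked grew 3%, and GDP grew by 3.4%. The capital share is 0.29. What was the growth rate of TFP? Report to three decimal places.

Labor's share = 1 − 0.29 = 0.71.
Physical capital: 0.29 × (-1.7) = -0.493 pp.
Hours worked: 0.71 × 3 = 2.13 pp.
TFP growth = 3.4 − 1.637 = 1.763%.

TFP growth was 1.763%.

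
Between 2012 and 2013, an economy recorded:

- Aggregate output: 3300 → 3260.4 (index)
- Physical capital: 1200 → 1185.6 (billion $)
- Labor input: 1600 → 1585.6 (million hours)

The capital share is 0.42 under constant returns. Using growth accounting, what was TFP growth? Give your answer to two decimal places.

-0.17%

Aggregate output growth = (3260.4 − 3300) / 3300 = -1.2%.
Physical capital growth = (1185.6 − 1200) / 1200 = -1.2%.
Labor input growth = (1585.6 − 1600) / 1600 = -0.9%.
Labor's share = 1 − 0.42 = 0.58.
Physical capital: 0.42 × (-1.2) = -0.504 pp.
Labor input: 0.58 × (-0.9) = -0.522 pp.
TFP growth = -1.2 + 1.026 = -0.174%.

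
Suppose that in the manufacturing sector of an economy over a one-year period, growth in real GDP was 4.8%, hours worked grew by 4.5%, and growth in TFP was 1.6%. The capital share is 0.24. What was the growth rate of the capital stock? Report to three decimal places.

-0.917%

Labor's share = 1 − 0.24 = 0.76.
gY = gA + 0.76×4.5 + 0.24×g.
0.24×g = 4.8 − 1.6 − 3.42 = -0.22.
g = -0.22 / 0.24 = -0.91667%.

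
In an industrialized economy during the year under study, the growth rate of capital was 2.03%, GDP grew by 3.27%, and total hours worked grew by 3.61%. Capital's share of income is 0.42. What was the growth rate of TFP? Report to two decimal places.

Labor's share = 1 − 0.42 = 0.58.
Capital: 0.42 × 2.03 = 0.8526 pp.
Total hours worked: 0.58 × 3.61 = 2.0938 pp.
TFP growth = 3.27 − 2.9464 = 0.3236%.

0.32%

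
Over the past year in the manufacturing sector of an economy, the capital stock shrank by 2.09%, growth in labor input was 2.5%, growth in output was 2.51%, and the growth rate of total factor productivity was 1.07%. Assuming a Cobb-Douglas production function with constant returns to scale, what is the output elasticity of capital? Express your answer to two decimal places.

gY = gA + α·gK + (1−α)·gL, so gY − gA − gL = α(gK − gL).
2.51 − 1.07 − 2.5 = α × (-2.09 − 2.5).
-1.06 = -4.59 α, so α = 0.2309.

The output elasticity of capital is 0.23.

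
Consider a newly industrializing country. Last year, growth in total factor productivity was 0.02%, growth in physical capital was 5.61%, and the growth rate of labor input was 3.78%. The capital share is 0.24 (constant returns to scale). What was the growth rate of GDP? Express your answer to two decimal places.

4.24%

Labor's share = 1 − 0.24 = 0.76.
Physical capital: 0.24 × 5.61 = 1.3464 pp.
Labor input: 0.76 × 3.78 = 2.8728 pp.
Output growth = 0.02 + 4.2192 = 4.2392%.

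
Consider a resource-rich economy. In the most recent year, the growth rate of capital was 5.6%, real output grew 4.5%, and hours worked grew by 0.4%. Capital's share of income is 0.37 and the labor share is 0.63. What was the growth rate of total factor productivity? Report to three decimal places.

Total factor productivity growth was 2.176%.

Labor's share = 1 − 0.37 = 0.63.
Capital: 0.37 × 5.6 = 2.072 pp.
Hours worked: 0.63 × 0.4 = 0.252 pp.
TFP growth = 4.5 − 2.324 = 2.176%.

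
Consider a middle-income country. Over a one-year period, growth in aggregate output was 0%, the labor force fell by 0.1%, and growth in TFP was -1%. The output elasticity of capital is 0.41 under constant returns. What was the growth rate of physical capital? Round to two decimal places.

Labor's share = 1 − 0.41 = 0.59.
gY = gA + 0.59×(-0.1) + 0.41×g.
0.41×g = 0 + 1 + 0.059 = 1.059.
g = 1.059 / 0.41 = 2.5829%.

2.58%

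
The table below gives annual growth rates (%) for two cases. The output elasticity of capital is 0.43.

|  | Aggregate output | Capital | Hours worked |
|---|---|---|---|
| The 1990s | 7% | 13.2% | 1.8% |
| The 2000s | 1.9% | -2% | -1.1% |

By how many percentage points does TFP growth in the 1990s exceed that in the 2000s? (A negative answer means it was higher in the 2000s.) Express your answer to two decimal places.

-3.09 percentage points

Labor's share = 1 − 0.43 = 0.57.
The 1990s: TFP = 7 − 5.676 − 1.026 = 0.298%.
The 2000s: TFP = 1.9 + 0.86 + 0.627 = 3.387%.
Difference = 0.298 − (3.387) = -3.089 pp.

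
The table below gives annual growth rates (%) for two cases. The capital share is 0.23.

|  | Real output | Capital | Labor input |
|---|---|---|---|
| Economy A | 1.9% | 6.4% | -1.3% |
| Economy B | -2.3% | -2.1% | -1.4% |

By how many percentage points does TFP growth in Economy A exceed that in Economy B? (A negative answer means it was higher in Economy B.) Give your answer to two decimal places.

2.17 percentage points

Labor's share = 1 − 0.23 = 0.77.
Economy A: TFP = 1.9 − 1.472 + 1.001 = 1.429%.
Economy B: TFP = -2.3 + 0.483 + 1.078 = -0.739%.
Difference = 1.429 − (-0.739) = 2.168 pp.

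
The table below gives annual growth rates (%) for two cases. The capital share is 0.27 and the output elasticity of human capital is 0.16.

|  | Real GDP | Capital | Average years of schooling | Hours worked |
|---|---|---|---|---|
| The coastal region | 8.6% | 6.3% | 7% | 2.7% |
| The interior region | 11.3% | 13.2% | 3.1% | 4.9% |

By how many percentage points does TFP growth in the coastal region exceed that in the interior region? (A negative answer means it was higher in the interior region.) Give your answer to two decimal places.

Labor's share = 1 − 0.27 − 0.16 = 0.57.
The coastal region: TFP = 8.6 − 1.701 − 1.12 − 1.539 = 4.24%.
The interior region: TFP = 11.3 − 3.564 − 0.496 − 2.793 = 4.447%.
Difference = 4.24 − (4.447) = -0.207 pp.

-0.21 percentage points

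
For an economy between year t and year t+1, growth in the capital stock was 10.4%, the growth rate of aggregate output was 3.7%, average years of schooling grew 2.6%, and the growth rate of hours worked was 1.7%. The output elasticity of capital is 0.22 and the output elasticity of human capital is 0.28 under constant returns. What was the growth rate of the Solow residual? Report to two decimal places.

Labor's share = 1 − 0.22 − 0.28 = 0.5.
The capital stock: 0.22 × 10.4 = 2.288 pp.
Average years of schooling: 0.28 × 2.6 = 0.728 pp.
Hours worked: 0.5 × 1.7 = 0.85 pp.
TFP growth = 3.7 − 3.866 = -0.166%.

-0.17%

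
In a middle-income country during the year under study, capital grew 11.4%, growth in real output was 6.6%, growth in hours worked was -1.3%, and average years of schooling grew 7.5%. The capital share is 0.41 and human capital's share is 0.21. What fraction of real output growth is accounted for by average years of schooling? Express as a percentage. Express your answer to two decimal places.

Average years of schooling contributed 0.21 × 7.5 = 1.575 pp.
Share of growth = 1.575 / 6.6 × 100 = 23.8636%.

23.86%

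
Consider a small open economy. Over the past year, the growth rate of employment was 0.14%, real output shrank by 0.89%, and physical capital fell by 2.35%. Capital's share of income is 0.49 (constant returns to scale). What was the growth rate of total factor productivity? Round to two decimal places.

Labor's share = 1 − 0.49 = 0.51.
Physical capital: 0.49 × (-2.35) = -1.1515 pp.
Employment: 0.51 × 0.14 = 0.0714 pp.
TFP growth = -0.89 + 1.0801 = 0.1901%.

0.19%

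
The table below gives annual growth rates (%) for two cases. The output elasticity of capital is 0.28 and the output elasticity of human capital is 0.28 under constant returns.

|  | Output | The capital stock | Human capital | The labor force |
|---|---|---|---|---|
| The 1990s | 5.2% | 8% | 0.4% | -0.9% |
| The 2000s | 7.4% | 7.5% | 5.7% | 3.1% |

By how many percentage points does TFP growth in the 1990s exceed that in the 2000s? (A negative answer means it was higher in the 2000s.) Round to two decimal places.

0.90 percentage points

Labor's share = 1 − 0.28 − 0.28 = 0.44.
The 1990s: TFP = 5.2 − 2.24 − 0.112 + 0.396 = 3.244%.
The 2000s: TFP = 7.4 − 2.1 − 1.596 − 1.364 = 2.34%.
Difference = 3.244 − (2.34) = 0.904 pp.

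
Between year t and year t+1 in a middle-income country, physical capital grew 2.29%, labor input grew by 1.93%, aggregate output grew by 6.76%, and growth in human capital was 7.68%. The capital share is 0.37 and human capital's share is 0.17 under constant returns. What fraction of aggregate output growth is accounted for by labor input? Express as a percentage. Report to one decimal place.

Labor input accounted for 13.1% of growth.

Labor's share = 1 − 0.37 − 0.17 = 0.46.
Labor input contributed 0.46 × 1.93 = 0.8878 pp.
Share of growth = 0.8878 / 6.76 × 100 = 13.133%.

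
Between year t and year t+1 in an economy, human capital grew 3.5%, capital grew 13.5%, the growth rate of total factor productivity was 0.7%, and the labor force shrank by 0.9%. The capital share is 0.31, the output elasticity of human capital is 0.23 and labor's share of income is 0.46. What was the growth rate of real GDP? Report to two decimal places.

Labor's share = 1 − 0.31 − 0.23 = 0.46.
Capital: 0.31 × 13.5 = 4.185 pp.
Human capital: 0.23 × 3.5 = 0.805 pp.
The labor force: 0.46 × (-0.9) = -0.414 pp.
Output growth = 0.7 + 4.576 = 5.276%.

5.28%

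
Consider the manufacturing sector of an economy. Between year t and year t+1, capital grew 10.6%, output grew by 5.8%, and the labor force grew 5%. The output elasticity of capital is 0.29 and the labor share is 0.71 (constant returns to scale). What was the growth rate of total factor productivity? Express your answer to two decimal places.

Labor's share = 1 − 0.29 = 0.71.
Capital: 0.29 × 10.6 = 3.074 pp.
The labor force: 0.71 × 5 = 3.55 pp.
TFP growth = 5.8 − 6.624 = -0.824%.

-0.82%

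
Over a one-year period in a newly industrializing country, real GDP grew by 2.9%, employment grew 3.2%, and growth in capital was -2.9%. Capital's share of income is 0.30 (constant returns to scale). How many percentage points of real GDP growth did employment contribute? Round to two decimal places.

2.24 pp

Labor's share = 1 − 0.3 = 0.7.
Contribution = share × growth = 0.7 × 3.2 = 2.24 pp.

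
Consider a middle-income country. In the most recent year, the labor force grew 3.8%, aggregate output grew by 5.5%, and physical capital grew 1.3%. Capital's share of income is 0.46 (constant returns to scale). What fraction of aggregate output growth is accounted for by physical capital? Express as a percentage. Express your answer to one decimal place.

Physical capital contributed 0.46 × 1.3 = 0.598 pp.
Share of growth = 0.598 / 5.5 × 100 = 10.873%.

10.9%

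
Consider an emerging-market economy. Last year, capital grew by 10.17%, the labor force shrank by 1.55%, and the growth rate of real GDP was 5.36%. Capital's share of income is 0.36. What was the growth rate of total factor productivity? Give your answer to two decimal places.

Labor's share = 1 − 0.36 = 0.64.
Capital: 0.36 × 10.17 = 3.6612 pp.
The labor force: 0.64 × (-1.55) = -0.992 pp.
TFP growth = 5.36 − 2.6692 = 2.6908%.

Total factor productivity grew 2.69%.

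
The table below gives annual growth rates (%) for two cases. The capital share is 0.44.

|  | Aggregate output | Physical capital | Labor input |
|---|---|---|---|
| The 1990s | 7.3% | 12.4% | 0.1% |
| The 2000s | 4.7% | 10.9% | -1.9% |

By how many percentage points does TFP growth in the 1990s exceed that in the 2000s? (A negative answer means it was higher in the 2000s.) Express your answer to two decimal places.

0.82 percentage points

Labor's share = 1 − 0.44 = 0.56.
The 1990s: TFP = 7.3 − 5.456 − 0.056 = 1.788%.
The 2000s: TFP = 4.7 − 4.796 + 1.064 = 0.968%.
Difference = 1.788 − (0.968) = 0.82 pp.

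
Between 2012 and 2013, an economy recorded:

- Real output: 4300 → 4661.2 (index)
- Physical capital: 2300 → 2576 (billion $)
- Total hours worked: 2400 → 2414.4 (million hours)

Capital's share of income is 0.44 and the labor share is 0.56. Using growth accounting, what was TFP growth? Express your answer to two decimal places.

Real output growth = (4661.2 − 4300) / 4300 = 8.4%.
Physical capital growth = (2576 − 2300) / 2300 = 12%.
Total hours worked growth = (2414.4 − 2400) / 2400 = 0.6%.
Labor's share = 1 − 0.44 = 0.56.
Physical capital: 0.44 × 12 = 5.28 pp.
Total hours worked: 0.56 × 0.6 = 0.336 pp.
TFP growth = 8.4 − 5.616 = 2.784%.

TFP grew 2.78%.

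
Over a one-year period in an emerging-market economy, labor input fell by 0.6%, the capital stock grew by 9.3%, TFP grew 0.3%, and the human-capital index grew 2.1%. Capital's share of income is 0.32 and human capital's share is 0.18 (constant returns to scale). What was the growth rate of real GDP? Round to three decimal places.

Real GDP grew 3.354%.

Labor's share = 1 − 0.32 − 0.18 = 0.5.
The capital stock: 0.32 × 9.3 = 2.976 pp.
The human-capital index: 0.18 × 2.1 = 0.378 pp.
Labor input: 0.5 × (-0.6) = -0.3 pp.
Output growth = 0.3 + 3.054 = 3.354%.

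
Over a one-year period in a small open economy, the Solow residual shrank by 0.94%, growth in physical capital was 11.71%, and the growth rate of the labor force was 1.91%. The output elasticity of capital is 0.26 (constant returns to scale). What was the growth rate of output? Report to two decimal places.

3.52%

Labor's share = 1 − 0.26 = 0.74.
Physical capital: 0.26 × 11.71 = 3.0446 pp.
The labor force: 0.74 × 1.91 = 1.4134 pp.
Output growth = -0.94 + 4.458 = 3.518%.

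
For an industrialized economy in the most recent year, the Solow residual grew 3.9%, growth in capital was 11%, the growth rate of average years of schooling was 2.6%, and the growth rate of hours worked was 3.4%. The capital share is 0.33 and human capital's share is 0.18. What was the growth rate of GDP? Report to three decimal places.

GDP grew 9.664%.

Labor's share = 1 − 0.33 − 0.18 = 0.49.
Capital: 0.33 × 11 = 3.63 pp.
Average years of schooling: 0.18 × 2.6 = 0.468 pp.
Hours worked: 0.49 × 3.4 = 1.666 pp.
Output growth = 3.9 + 5.764 = 9.664%.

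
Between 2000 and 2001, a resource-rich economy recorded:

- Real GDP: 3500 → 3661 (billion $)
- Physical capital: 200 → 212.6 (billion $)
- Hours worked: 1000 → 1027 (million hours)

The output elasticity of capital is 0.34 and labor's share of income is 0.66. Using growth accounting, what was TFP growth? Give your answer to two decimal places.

Real GDP growth = (3661 − 3500) / 3500 = 4.6%.
Physical capital growth = (212.6 − 200) / 200 = 6.3%.
Hours worked growth = (1027 − 1000) / 1000 = 2.7%.
Labor's share = 1 − 0.34 = 0.66.
Physical capital: 0.34 × 6.3 = 2.142 pp.
Hours worked: 0.66 × 2.7 = 1.782 pp.
TFP growth = 4.6 − 3.924 = 0.676%.

TFP growth was 0.68%.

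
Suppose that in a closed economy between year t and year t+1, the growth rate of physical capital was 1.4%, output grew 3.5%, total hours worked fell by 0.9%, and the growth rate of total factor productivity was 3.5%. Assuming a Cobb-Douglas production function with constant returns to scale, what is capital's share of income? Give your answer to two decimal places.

α = 0.39

gY = gA + α·gK + (1−α)·gL, so gY − gA − gL = α(gK − gL).
3.5 − 3.5 + 0.9 = α × (1.4 − (-0.9)).
0.9 = 2.3 α, so α = 0.3913.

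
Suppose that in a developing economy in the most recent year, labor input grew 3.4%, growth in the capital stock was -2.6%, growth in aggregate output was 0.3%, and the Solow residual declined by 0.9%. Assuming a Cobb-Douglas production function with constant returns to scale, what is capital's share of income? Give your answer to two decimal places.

gY = gA + α·gK + (1−α)·gL, so gY − gA − gL = α(gK − gL).
0.3 + 0.9 − 3.4 = α × (-2.6 − 3.4).
-2.2 = -6 α, so α = 0.3667.

Capital's share of income is 0.37.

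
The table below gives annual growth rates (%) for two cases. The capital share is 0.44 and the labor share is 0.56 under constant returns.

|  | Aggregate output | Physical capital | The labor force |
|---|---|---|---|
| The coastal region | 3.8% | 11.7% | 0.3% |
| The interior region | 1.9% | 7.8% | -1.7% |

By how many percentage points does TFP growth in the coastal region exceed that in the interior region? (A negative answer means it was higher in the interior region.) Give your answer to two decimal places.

Labor's share = 1 − 0.44 = 0.56.
The coastal region: TFP = 3.8 − 5.148 − 0.168 = -1.516%.
The interior region: TFP = 1.9 − 3.432 + 0.952 = -0.58%.
Difference = -1.516 − (-0.58) = -0.936 pp.

-0.94 percentage points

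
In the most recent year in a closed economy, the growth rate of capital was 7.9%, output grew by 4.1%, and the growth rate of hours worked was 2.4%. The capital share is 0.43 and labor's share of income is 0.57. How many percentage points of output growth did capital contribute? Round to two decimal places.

Contribution = share × growth = 0.43 × 7.9 = 3.397 pp.

3.40 percentage points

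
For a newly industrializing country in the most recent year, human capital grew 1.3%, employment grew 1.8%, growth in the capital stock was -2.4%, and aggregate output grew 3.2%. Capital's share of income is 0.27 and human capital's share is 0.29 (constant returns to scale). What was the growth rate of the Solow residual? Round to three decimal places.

2.679%

Labor's share = 1 − 0.27 − 0.29 = 0.44.
The capital stock: 0.27 × (-2.4) = -0.648 pp.
Human capital: 0.29 × 1.3 = 0.377 pp.
Employment: 0.44 × 1.8 = 0.792 pp.
TFP growth = 3.2 − 0.521 = 2.679%.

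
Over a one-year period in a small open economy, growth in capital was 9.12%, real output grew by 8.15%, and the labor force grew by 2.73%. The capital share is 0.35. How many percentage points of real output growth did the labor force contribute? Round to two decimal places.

Labor's share = 1 − 0.35 = 0.65.
Contribution = share × growth = 0.65 × 2.73 = 1.7745 pp.

1.77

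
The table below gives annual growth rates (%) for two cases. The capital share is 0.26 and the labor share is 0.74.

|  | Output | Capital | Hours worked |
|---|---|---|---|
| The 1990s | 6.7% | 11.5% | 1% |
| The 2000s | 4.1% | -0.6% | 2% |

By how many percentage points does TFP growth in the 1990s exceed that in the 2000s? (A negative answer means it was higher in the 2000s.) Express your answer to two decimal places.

Labor's share = 1 − 0.26 = 0.74.
The 1990s: TFP = 6.7 − 2.99 − 0.74 = 2.97%.
The 2000s: TFP = 4.1 + 0.156 − 1.48 = 2.776%.
Difference = 2.97 − (2.776) = 0.194 pp.

0.19 percentage points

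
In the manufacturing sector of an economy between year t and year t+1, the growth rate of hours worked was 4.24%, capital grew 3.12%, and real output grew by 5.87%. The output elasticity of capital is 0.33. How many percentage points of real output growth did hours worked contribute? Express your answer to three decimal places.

2.841

Labor's share = 1 − 0.33 = 0.67.
Contribution = share × growth = 0.67 × 4.24 = 2.8408 pp.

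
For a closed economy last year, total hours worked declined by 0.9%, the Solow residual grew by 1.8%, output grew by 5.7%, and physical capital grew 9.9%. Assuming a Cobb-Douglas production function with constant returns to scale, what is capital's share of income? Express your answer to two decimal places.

0.44

gY = gA + α·gK + (1−α)·gL, so gY − gA − gL = α(gK − gL).
5.7 − 1.8 + 0.9 = α × (9.9 − (-0.9)).
4.8 = 10.8 α, so α = 0.4444.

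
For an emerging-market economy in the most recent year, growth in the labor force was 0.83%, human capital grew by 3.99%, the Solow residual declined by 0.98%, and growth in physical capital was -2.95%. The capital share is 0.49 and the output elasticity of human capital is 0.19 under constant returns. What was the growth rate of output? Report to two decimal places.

Labor's share = 1 − 0.49 − 0.19 = 0.32.
Physical capital: 0.49 × (-2.95) = -1.4455 pp.
Human capital: 0.19 × 3.99 = 0.7581 pp.
The labor force: 0.32 × 0.83 = 0.2656 pp.
Output growth = -0.98 + (-0.4218) = -1.4018%.

-1.40%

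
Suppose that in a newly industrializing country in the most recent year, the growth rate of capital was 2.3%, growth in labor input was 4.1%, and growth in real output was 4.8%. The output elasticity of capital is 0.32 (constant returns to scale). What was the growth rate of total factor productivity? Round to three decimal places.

Labor's share = 1 − 0.32 = 0.68.
Capital: 0.32 × 2.3 = 0.736 pp.
Labor input: 0.68 × 4.1 = 2.788 pp.
TFP growth = 4.8 − 3.524 = 1.276%.

Total factor productivity growth was 1.276%.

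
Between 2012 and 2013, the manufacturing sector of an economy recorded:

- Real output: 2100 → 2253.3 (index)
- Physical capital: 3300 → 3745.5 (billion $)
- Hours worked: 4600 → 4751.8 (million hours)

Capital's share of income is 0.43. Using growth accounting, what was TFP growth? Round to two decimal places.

Real output growth = (2253.3 − 2100) / 2100 = 7.3%.
Physical capital growth = (3745.5 − 3300) / 3300 = 13.5%.
Hours worked growth = (4751.8 − 4600) / 4600 = 3.3%.
Labor's share = 1 − 0.43 = 0.57.
Physical capital: 0.43 × 13.5 = 5.805 pp.
Hours worked: 0.57 × 3.3 = 1.881 pp.
TFP growth = 7.3 − 7.686 = -0.386%.

-0.39%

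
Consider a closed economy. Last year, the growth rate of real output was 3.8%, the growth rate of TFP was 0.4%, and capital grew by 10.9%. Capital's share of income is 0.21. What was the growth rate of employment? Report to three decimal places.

Employment growth was 1.406%.

Labor's share = 1 − 0.21 = 0.79.
gY = gA + 0.21×10.9 + 0.79×g.
0.79×g = 3.8 − 0.4 − 2.289 = 1.111.
g = 1.111 / 0.79 = 1.40633%.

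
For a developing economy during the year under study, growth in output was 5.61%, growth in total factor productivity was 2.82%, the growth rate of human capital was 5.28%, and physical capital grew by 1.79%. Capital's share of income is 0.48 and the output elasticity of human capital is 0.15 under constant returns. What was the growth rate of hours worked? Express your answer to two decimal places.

Labor's share = 1 − 0.48 − 0.15 = 0.37.
gY = gA + 0.48×1.79 + 0.15×5.28 + 0.37×g.
0.37×g = 5.61 − 2.82 − 1.6512 = 1.1388.
g = 1.1388 / 0.37 = 3.0778%.

Hours worked growth was 3.08%.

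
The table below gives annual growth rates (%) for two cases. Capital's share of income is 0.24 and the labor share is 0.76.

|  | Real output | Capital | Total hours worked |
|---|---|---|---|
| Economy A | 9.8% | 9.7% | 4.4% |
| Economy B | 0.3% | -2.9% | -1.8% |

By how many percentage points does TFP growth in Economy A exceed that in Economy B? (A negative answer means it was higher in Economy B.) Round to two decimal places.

1.76 percentage points

Labor's share = 1 − 0.24 = 0.76.
Economy A: TFP = 9.8 − 2.328 − 3.344 = 4.128%.
Economy B: TFP = 0.3 + 0.696 + 1.368 = 2.364%.
Difference = 4.128 − (2.364) = 1.764 pp.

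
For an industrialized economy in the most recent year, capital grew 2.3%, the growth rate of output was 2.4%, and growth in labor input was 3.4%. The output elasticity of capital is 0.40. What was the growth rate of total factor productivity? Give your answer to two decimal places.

-0.56%

Labor's share = 1 − 0.4 = 0.6.
Capital: 0.4 × 2.3 = 0.92 pp.
Labor input: 0.6 × 3.4 = 2.04 pp.
TFP growth = 2.4 − 2.96 = -0.56%.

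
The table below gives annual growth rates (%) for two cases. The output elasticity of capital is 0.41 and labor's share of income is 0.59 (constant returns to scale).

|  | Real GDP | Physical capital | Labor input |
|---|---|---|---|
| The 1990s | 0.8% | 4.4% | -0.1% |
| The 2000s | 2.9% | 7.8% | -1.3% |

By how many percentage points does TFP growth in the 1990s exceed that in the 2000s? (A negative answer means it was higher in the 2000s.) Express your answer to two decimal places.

Labor's share = 1 − 0.41 = 0.59.
The 1990s: TFP = 0.8 − 1.804 + 0.059 = -0.945%.
The 2000s: TFP = 2.9 − 3.198 + 0.767 = 0.469%.
Difference = -0.945 − (0.469) = -1.414 pp.

-1.41 percentage points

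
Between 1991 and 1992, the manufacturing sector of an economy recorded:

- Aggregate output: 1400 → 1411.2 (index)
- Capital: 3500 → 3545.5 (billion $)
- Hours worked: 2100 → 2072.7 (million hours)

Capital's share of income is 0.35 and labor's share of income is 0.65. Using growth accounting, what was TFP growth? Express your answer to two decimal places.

Aggregate output growth = (1411.2 − 1400) / 1400 = 0.8%.
Capital growth = (3545.5 − 3500) / 3500 = 1.3%.
Hours worked growth = (2072.7 − 2100) / 2100 = -1.3%.
Labor's share = 1 − 0.35 = 0.65.
Capital: 0.35 × 1.3 = 0.455 pp.
Hours worked: 0.65 × (-1.3) = -0.845 pp.
TFP growth = 0.8 + 0.39 = 1.19%.

1.19%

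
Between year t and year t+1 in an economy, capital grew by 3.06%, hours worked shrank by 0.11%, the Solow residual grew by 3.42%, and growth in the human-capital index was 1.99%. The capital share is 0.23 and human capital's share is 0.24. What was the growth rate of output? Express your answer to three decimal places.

Output grew 4.543%.

Labor's share = 1 − 0.23 − 0.24 = 0.53.
Capital: 0.23 × 3.06 = 0.7038 pp.
The human-capital index: 0.24 × 1.99 = 0.4776 pp.
Hours worked: 0.53 × (-0.11) = -0.0583 pp.
Output growth = 3.42 + 1.1231 = 4.5431%.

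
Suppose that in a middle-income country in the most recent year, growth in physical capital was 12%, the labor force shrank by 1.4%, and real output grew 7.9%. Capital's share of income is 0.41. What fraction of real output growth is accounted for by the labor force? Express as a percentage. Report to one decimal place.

Labor's share = 1 − 0.41 = 0.59.
The labor force contributed 0.59 × (-1.4) = -0.826 pp.
Share of growth = -0.826 / 7.9 × 100 = -10.456%.

-10.5%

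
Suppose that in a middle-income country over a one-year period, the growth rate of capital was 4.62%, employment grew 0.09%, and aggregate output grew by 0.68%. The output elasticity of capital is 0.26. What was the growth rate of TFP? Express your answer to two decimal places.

-0.59%

Labor's share = 1 − 0.26 = 0.74.
Capital: 0.26 × 4.62 = 1.2012 pp.
Employment: 0.74 × 0.09 = 0.0666 pp.
TFP growth = 0.68 − 1.2678 = -0.5878%.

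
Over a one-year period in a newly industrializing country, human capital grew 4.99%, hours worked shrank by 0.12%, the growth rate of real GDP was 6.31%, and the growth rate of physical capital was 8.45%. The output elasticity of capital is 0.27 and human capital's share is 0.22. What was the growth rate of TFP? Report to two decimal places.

Labor's share = 1 − 0.27 − 0.22 = 0.51.
Physical capital: 0.27 × 8.45 = 2.2815 pp.
Human capital: 0.22 × 4.99 = 1.0978 pp.
Hours worked: 0.51 × (-0.12) = -0.0612 pp.
TFP growth = 6.31 − 3.3181 = 2.9919%.

TFP grew 2.99%.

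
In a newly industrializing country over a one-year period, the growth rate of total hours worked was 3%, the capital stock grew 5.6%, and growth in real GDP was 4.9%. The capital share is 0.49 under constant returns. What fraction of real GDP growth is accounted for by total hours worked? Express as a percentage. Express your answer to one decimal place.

Labor's share = 1 − 0.49 = 0.51.
Total hours worked contributed 0.51 × 3 = 1.53 pp.
Share of growth = 1.53 / 4.9 × 100 = 31.224%.

31.2%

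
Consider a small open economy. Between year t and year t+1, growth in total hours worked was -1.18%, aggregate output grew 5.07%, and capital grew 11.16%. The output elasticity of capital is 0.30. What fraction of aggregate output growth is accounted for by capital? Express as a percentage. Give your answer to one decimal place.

66.0%

Capital contributed 0.3 × 11.16 = 3.348 pp.
Share of growth = 3.348 / 5.07 × 100 = 66.036%.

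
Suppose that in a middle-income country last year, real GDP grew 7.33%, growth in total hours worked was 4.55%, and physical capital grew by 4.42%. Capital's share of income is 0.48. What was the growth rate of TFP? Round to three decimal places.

TFP grew 2.842%.

Labor's share = 1 − 0.48 = 0.52.
Physical capital: 0.48 × 4.42 = 2.1216 pp.
Total hours worked: 0.52 × 4.55 = 2.366 pp.
TFP growth = 7.33 − 4.4876 = 2.8424%.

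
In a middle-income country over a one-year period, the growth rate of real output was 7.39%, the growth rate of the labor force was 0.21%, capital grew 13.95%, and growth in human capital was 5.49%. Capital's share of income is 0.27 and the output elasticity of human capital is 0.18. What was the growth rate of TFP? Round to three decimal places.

Labor's share = 1 − 0.27 − 0.18 = 0.55.
Capital: 0.27 × 13.95 = 3.7665 pp.
Human capital: 0.18 × 5.49 = 0.9882 pp.
The labor force: 0.55 × 0.21 = 0.1155 pp.
TFP growth = 7.39 − 4.8702 = 2.5198%.

TFP growth was 2.520%.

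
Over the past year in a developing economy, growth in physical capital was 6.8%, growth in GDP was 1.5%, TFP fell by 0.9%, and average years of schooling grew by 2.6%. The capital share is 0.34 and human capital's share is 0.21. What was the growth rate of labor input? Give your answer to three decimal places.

-1.018%

Labor's share = 1 − 0.34 − 0.21 = 0.45.
gY = gA + 0.34×6.8 + 0.21×2.6 + 0.45×g.
0.45×g = 1.5 + 0.9 − 2.858 = -0.458.
g = -0.458 / 0.45 = -1.01778%.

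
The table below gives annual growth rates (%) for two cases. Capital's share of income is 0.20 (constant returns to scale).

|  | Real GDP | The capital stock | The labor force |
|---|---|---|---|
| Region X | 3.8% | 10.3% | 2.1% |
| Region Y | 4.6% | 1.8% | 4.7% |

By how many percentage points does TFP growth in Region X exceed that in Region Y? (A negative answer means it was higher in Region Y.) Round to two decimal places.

Labor's share = 1 − 0.2 = 0.8.
Region X: TFP = 3.8 − 2.06 − 1.68 = 0.06%.
Region Y: TFP = 4.6 − 0.36 − 3.76 = 0.48%.
Difference = 0.06 − (0.48) = -0.42 pp.

-0.42 percentage points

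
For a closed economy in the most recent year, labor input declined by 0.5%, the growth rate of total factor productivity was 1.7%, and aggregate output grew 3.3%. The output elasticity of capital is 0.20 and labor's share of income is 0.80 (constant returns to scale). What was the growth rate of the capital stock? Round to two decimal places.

Labor's share = 1 − 0.2 = 0.8.
gY = gA + 0.8×(-0.5) + 0.2×g.
0.2×g = 3.3 − 1.7 + 0.4 = 2.
g = 2 / 0.2 = 10%.

The capital stock grew 10.00%.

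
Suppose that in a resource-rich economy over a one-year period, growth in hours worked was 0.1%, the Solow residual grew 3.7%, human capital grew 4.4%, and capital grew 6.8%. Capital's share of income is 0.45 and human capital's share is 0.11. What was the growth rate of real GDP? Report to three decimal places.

Labor's share = 1 − 0.45 − 0.11 = 0.44.
Capital: 0.45 × 6.8 = 3.06 pp.
Human capital: 0.11 × 4.4 = 0.484 pp.
Hours worked: 0.44 × 0.1 = 0.044 pp.
Output growth = 3.7 + 3.588 = 7.288%.

Real GDP growth was 7.288%.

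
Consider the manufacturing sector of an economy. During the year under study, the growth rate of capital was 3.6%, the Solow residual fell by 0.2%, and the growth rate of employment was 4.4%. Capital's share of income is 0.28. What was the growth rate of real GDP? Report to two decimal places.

Labor's share = 1 − 0.28 = 0.72.
Capital: 0.28 × 3.6 = 1.008 pp.
Employment: 0.72 × 4.4 = 3.168 pp.
Output growth = -0.2 + 4.176 = 3.976%.

Real GDP growth was 3.98%.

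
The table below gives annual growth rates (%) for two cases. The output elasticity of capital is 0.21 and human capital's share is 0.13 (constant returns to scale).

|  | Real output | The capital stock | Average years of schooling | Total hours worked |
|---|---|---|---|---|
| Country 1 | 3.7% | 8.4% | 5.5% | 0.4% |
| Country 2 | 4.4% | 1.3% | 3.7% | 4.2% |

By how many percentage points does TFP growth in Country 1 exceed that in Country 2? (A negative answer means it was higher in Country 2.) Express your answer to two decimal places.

0.08 percentage points

Labor's share = 1 − 0.21 − 0.13 = 0.66.
Country 1: TFP = 3.7 − 1.764 − 0.715 − 0.264 = 0.957%.
Country 2: TFP = 4.4 − 0.273 − 0.481 − 2.772 = 0.874%.
Difference = 0.957 − (0.874) = 0.083 pp.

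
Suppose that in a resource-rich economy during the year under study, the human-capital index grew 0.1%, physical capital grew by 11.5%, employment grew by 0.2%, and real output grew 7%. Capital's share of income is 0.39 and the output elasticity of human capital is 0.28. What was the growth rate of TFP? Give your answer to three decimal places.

Labor's share = 1 − 0.39 − 0.28 = 0.33.
Physical capital: 0.39 × 11.5 = 4.485 pp.
The human-capital index: 0.28 × 0.1 = 0.028 pp.
Employment: 0.33 × 0.2 = 0.066 pp.
TFP growth = 7 − 4.579 = 2.421%.

TFP grew 2.421%.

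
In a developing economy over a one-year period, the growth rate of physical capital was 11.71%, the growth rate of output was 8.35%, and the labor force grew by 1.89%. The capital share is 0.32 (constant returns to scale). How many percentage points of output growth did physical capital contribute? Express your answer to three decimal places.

3.747 percentage points

Contribution = share × growth = 0.32 × 11.71 = 3.7472 pp.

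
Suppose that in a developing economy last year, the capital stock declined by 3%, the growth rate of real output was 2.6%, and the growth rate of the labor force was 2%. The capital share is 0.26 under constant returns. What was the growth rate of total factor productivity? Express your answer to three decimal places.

Labor's share = 1 − 0.26 = 0.74.
The capital stock: 0.26 × (-3) = -0.78 pp.
The labor force: 0.74 × 2 = 1.48 pp.
TFP growth = 2.6 − 0.7 = 1.9%.

Total factor productivity growth was 1.900%.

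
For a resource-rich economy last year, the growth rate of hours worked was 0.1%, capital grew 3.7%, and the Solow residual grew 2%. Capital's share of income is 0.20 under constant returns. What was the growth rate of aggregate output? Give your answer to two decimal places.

2.82%

Labor's share = 1 − 0.2 = 0.8.
Capital: 0.2 × 3.7 = 0.74 pp.
Hours worked: 0.8 × 0.1 = 0.08 pp.
Output growth = 2 + 0.82 = 2.82%.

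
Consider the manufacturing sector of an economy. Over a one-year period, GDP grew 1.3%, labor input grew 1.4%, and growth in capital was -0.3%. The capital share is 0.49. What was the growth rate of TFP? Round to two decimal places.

Labor's share = 1 − 0.49 = 0.51.
Capital: 0.49 × (-0.3) = -0.147 pp.
Labor input: 0.51 × 1.4 = 0.714 pp.
TFP growth = 1.3 − 0.567 = 0.733%.

TFP growth was 0.73%.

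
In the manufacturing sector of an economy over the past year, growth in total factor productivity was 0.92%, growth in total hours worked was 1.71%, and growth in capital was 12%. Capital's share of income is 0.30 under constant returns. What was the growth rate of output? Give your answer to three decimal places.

Output grew 5.717%.

Labor's share = 1 − 0.3 = 0.7.
Capital: 0.3 × 12 = 3.6 pp.
Total hours worked: 0.7 × 1.71 = 1.197 pp.
Output growth = 0.92 + 4.797 = 5.717%.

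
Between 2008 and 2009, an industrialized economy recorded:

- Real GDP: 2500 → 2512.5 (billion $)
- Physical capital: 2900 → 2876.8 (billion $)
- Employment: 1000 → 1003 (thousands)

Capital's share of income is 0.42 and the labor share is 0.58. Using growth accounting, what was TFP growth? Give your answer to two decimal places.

Real GDP growth = (2512.5 − 2500) / 2500 = 0.5%.
Physical capital growth = (2876.8 − 2900) / 2900 = -0.8%.
Employment growth = (1003 − 1000) / 1000 = 0.3%.
Labor's share = 1 − 0.42 = 0.58.
Physical capital: 0.42 × (-0.8) = -0.336 pp.
Employment: 0.58 × 0.3 = 0.174 pp.
TFP growth = 0.5 + 0.162 = 0.662%.

0.66%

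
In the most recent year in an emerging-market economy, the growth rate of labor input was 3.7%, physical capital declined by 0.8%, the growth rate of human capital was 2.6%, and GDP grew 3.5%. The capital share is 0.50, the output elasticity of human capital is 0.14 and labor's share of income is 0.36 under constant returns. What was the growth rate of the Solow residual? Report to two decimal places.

Labor's share = 1 − 0.5 − 0.14 = 0.36.
Physical capital: 0.5 × (-0.8) = -0.4 pp.
Human capital: 0.14 × 2.6 = 0.364 pp.
Labor input: 0.36 × 3.7 = 1.332 pp.
TFP growth = 3.5 − 1.296 = 2.204%.

The Solow residual grew 2.20%.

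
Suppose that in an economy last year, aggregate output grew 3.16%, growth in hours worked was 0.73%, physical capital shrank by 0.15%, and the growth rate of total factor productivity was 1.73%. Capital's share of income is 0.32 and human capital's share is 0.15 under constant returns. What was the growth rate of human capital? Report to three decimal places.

Labor's share = 1 − 0.32 − 0.15 = 0.53.
gY = gA + 0.32×(-0.15) + 0.53×0.73 + 0.15×g.
0.15×g = 3.16 − 1.73 − 0.3389 = 1.0911.
g = 1.0911 / 0.15 = 7.274%.

Human capital grew 7.274%.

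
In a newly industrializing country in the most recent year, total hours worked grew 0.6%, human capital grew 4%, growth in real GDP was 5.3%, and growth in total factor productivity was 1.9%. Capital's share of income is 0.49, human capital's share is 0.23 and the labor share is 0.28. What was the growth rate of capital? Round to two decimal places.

Labor's share = 1 − 0.49 − 0.23 = 0.28.
gY = gA + 0.23×4 + 0.28×0.6 + 0.49×g.
0.49×g = 5.3 − 1.9 − 1.088 = 2.312.
g = 2.312 / 0.49 = 4.7184%.

Capital growth was 4.72%.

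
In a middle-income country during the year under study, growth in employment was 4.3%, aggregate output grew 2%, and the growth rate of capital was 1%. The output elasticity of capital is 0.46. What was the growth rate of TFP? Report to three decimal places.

Labor's share = 1 − 0.46 = 0.54.
Capital: 0.46 × 1 = 0.46 pp.
Employment: 0.54 × 4.3 = 2.322 pp.
TFP growth = 2 − 2.782 = -0.782%.

-0.782%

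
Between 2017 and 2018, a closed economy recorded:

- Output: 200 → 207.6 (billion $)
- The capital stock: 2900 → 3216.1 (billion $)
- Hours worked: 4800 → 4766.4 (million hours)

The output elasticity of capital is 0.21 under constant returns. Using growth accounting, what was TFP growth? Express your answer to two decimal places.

2.06%

Output growth = (207.6 − 200) / 200 = 3.8%.
The capital stock growth = (3216.1 − 2900) / 2900 = 10.9%.
Hours worked growth = (4766.4 − 4800) / 4800 = -0.7%.
Labor's share = 1 − 0.21 = 0.79.
The capital stock: 0.21 × 10.9 = 2.289 pp.
Hours worked: 0.79 × (-0.7) = -0.553 pp.
TFP growth = 3.8 − 1.736 = 2.064%.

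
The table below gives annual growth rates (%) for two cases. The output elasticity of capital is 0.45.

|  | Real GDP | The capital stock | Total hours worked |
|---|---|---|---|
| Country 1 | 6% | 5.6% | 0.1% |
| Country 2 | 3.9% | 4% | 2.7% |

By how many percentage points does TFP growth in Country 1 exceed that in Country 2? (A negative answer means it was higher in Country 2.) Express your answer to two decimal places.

2.81 percentage points

Labor's share = 1 − 0.45 = 0.55.
Country 1: TFP = 6 − 2.52 − 0.055 = 3.425%.
Country 2: TFP = 3.9 − 1.8 − 1.485 = 0.615%.
Difference = 3.425 − (0.615) = 2.81 pp.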